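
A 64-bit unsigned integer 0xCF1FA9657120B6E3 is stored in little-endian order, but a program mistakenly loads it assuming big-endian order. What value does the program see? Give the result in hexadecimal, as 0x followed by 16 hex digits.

Stored little-endian, the bytes at ascending addresses are E3 B6 20 71 65 A9 1F CF.
Read back as big-endian, the last byte is least significant, giving 0xE3B6207165A91FCF.

0xE3B6207165A91FCF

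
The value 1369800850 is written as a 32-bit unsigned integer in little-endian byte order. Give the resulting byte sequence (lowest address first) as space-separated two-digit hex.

1369800850 in hexadecimal, padded to 32 bits, is 0x51A58092.
Split into bytes (most-significant first): 51 A5 80 92.
Little-endian stores the least-significant byte at the lowest address.
So at ascending addresses the bytes are 92 80 A5 51.

92 80 A5 51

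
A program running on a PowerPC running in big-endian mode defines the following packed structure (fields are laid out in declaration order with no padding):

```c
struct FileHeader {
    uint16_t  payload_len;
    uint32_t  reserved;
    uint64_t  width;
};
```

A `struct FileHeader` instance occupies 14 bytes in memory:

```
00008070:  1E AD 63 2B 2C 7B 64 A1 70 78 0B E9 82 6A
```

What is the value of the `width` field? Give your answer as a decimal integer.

`width` follows `payload_len` (2 B), `reserved` (4 B), so it starts at offset 2 + 4 = 6 and occupies 8 bytes.
Bytes at offsets 6..13: 64 A1 70 78 0B E9 82 6A.
Big-endian: lowest address holds the most-significant byte.
The bytes are already most-significant first: 0x64A170780BE9826A.
0x64A170780BE9826A = 7251200535941448298.

7251200535941448298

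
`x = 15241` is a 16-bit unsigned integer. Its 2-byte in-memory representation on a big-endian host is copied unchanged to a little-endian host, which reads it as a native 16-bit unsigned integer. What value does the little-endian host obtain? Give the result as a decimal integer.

35131

15241 in 16-bit hexadecimal is 0x3B89.
Stored big-endian, the bytes at ascending addresses are 3B 89.
Read back as little-endian, the first byte is least significant, giving 0x893B.
0x893B = 35131.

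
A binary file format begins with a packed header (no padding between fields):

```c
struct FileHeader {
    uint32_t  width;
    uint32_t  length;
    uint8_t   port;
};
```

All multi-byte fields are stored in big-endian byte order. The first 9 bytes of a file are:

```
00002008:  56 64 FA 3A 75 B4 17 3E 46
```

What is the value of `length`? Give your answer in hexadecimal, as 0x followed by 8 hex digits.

0x75B4173E

`length` follows `width` (4 bytes), so it starts at byte offset 4 and occupies 4 bytes.
Bytes at offsets 4..7: 75 B4 17 3E.
In big-endian order the high byte comes first in memory.
The bytes are already most-significant first: 0x75B4173E.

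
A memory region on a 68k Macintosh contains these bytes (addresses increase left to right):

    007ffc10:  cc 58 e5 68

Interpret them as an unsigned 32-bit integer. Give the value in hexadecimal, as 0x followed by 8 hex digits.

Big-endian stores the most-significant byte at the lowest address.
The bytes are already most-significant first: 0xCC58E568.

0xCC58E568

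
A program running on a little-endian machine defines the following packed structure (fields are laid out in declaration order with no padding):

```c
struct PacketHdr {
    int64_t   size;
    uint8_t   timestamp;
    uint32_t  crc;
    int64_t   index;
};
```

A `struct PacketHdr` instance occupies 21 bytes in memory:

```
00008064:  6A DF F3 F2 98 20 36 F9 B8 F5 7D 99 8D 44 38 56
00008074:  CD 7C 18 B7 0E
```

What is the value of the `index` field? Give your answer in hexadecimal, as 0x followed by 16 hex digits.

`index` follows `size` (8 B), `timestamp` (1 B), `crc` (4 B), so it starts at offset 8 + 1 + 4 = 13 and occupies 8 bytes.
Bytes at offsets 13..20: 44 38 56 CD 7C 18 B7 0E.
Little-endian stores the least-significant byte at the lowest address.
Reassemble most-significant byte first: 0E B7 18 7C CD 56 38 44 → 0x0EB7187CCD563844.

0x0EB7187CCD563844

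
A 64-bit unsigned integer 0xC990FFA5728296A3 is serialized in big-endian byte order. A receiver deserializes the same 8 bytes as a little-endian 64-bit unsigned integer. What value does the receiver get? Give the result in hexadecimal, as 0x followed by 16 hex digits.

0xA3968272A5FF90C9

Stored big-endian, the bytes at ascending addresses are C9 90 FF A5 72 82 96 A3.
Read back as little-endian, the first byte is least significant, giving 0xA3968272A5FF90C9.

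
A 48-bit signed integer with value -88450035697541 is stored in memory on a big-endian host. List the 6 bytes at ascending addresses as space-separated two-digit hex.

AF 8E 1F 0A B8 7B

Two's complement of -88450035697541 in 48 bits: 88450035697541 = 0x5071E0F54785; invert → 0xAF8E1F0AB87A; add 1 → 0xAF8E1F0AB87B.
Split into bytes (most-significant first): AF 8E 1F 0A B8 7B.
Big-endian: lowest address holds the most-significant byte.
So the memory order matches the most-significant-first order: AF 8E 1F 0A B8 7B.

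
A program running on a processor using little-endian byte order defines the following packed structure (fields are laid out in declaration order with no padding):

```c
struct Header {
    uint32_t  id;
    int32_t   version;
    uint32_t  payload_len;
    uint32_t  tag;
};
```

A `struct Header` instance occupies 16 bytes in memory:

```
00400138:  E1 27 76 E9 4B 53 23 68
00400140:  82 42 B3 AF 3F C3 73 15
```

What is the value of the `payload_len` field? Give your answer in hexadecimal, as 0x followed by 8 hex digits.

`payload_len` follows `id` (4 B), `version` (4 B), so it starts at offset 4 + 4 = 8 and occupies 4 bytes.
Bytes at offsets 8..11: 82 42 B3 AF.
Little-endian stores the least-significant byte at the lowest address.
Reassemble most-significant byte first: AF B3 42 82 → 0xAFB34282.

0xAFB34282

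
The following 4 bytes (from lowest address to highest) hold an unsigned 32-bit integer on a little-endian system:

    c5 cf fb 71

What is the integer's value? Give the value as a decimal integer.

1912328133

Little-endian stores the least-significant byte at the lowest address.
Reassemble most-significant byte first: 71 FB CF C5 → 0x71FBCFC5.
0x71FBCFC5 = 1912328133.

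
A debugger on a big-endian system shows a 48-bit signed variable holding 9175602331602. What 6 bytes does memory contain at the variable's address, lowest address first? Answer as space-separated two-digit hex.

08 58 5C 84 7F D2

9175602331602 in hexadecimal, padded to 48 bits, is 0x08585C847FD2.
Split into bytes (most-significant first): 08 58 5C 84 7F D2.
Big-endian stores the most-significant byte at the lowest address.
So the memory order matches the most-significant-first order: 08 58 5C 84 7F D2.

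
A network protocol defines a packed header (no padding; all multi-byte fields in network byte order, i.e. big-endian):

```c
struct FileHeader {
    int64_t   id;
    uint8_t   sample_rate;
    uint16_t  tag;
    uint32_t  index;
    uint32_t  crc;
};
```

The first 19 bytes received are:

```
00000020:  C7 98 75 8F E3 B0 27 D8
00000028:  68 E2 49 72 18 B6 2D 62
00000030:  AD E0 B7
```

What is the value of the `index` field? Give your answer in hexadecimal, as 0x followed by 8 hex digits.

0x7218B62D

`index` follows `id` (8 B), `sample_rate` (1 B), `tag` (2 B), so it starts at offset 8 + 1 + 2 = 11 and occupies 4 bytes.
Bytes at offsets 11..14: 72 18 B6 2D.
Big-endian stores the most-significant byte at the lowest address.
The bytes are already most-significant first: 0x7218B62D.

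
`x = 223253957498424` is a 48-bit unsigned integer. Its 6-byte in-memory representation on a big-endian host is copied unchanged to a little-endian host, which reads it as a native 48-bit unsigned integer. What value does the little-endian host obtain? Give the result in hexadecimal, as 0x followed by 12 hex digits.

0x38D6D45C0CCB

223253957498424 in 48-bit hexadecimal is 0xCB0C5CD4D638.
Stored big-endian, the bytes at ascending addresses are CB 0C 5C D4 D6 38.
Read back as little-endian, the first byte is least significant, giving 0x38D6D45C0CCB.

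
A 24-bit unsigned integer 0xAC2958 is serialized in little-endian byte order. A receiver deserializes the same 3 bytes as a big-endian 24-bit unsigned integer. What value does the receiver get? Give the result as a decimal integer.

Stored little-endian, the bytes at ascending addresses are 58 29 AC.
Read back as big-endian, the last byte is least significant, giving 0x5829AC.
0x5829AC = 5777836.

5777836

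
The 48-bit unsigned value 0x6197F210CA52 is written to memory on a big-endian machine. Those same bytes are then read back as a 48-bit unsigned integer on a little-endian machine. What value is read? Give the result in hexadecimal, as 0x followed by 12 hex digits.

0x52CA10F29761

Stored big-endian, the bytes at ascending addresses are 61 97 F2 10 CA 52.
Read back as little-endian, the first byte is least significant, giving 0x52CA10F29761.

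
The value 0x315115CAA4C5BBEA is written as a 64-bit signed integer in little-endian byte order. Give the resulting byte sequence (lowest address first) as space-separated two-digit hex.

EA BB C5 A4 CA 15 51 31

Split into bytes (most-significant first): 31 51 15 CA A4 C5 BB EA.
In little-endian order the low byte comes first in memory.
So at ascending addresses the bytes are EA BB C5 A4 CA 15 51 31.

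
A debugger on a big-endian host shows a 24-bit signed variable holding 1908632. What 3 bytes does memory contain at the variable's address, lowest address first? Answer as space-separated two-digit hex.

1908632 in hexadecimal, padded to 24 bits, is 0x1D1F98.
Split into bytes (most-significant first): 1D 1F 98.
In big-endian order the high byte comes first in memory.
So the memory order matches the most-significant-first order: 1D 1F 98.

1D 1F 98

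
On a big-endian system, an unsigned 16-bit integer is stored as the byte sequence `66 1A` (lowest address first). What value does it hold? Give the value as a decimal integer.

In big-endian order the high byte comes first in memory.
The bytes are already most-significant first: 0x661A.
0x661A = 26138.

26138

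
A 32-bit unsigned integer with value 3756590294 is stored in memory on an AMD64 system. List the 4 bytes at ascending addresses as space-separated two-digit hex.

3756590294 in hexadecimal, padded to 32 bits, is 0xDFE904D6.
Split into bytes (most-significant first): DF E9 04 D6.
In little-endian order the low byte comes first in memory.
So at ascending addresses the bytes are D6 04 E9 DF.

D6 04 E9 DF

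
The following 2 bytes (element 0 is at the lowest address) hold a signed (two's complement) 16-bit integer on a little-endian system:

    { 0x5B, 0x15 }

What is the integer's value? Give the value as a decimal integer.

Little-endian stores the least-significant byte at the lowest address.
Reassemble most-significant byte first: 15 5B → 0x155B.
0x155B = 5467.

5467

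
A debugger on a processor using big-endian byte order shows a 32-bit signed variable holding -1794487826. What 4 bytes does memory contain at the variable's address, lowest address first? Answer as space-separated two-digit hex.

95 0A 49 EE

Two's complement of -1794487826 in 32 bits: 1794487826 = 0x6AF5B612; invert → 0x950A49ED; add 1 → 0x950A49EE.
Split into bytes (most-significant first): 95 0A 49 EE.
Big-endian: lowest address holds the most-significant byte.
So the memory order matches the most-significant-first order: 95 0A 49 EE.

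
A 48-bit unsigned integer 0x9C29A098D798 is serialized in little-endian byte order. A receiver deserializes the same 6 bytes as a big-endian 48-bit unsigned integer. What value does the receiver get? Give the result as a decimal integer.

Stored little-endian, the bytes at ascending addresses are 98 D7 98 A0 29 9C.
Read back as big-endian, the last byte is least significant, giving 0x98D798A0299C.
0x98D798A0299C = 168051746023836.

168051746023836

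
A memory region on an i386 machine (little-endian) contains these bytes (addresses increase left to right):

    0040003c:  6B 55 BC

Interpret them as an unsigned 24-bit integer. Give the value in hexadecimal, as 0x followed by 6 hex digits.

Little-endian stores the least-significant byte at the lowest address.
Reassemble most-significant byte first: BC 55 6B → 0xBC556B.

0xBC556B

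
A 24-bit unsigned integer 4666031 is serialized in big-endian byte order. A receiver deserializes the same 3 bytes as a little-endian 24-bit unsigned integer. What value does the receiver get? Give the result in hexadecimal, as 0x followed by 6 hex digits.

0xAF3247

4666031 in 24-bit hexadecimal is 0x4732AF.
Stored big-endian, the bytes at ascending addresses are 47 32 AF.
Read back as little-endian, the first byte is least significant, giving 0xAF3247.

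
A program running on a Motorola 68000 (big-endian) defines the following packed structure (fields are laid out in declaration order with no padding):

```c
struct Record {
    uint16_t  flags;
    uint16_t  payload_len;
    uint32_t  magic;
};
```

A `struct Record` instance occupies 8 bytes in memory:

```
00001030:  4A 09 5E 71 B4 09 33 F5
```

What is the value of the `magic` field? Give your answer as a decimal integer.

3020502005

`magic` follows `flags` (2 B), `payload_len` (2 B), so it starts at offset 2 + 2 = 4 and occupies 4 bytes.
Bytes at offsets 4..7: B4 09 33 F5.
Big-endian stores the most-significant byte at the lowest address.
The bytes are already most-significant first: 0xB40933F5.
0xB40933F5 = 3020502005.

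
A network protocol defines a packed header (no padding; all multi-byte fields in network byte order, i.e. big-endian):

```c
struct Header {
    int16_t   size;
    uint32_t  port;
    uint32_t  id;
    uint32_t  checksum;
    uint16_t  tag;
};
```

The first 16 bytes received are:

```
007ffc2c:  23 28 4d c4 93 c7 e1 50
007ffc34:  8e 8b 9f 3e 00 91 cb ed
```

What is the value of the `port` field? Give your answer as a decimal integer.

`port` follows `size` (2 bytes), so it starts at byte offset 2 and occupies 4 bytes.
Bytes at offsets 2..5: 4D C4 93 C7.
In big-endian order the high byte comes first in memory.
The bytes are already most-significant first: 0x4DC493C7.
0x4DC493C7 = 1304728519.

1304728519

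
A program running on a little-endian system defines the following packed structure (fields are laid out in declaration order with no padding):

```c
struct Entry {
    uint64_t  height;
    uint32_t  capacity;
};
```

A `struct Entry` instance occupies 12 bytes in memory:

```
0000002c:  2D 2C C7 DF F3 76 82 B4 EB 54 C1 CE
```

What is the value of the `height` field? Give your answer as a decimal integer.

13007089463602916397

`height` is the first field, at byte offset 0, occupying 8 bytes.
Bytes at offsets 0..7: 2D 2C C7 DF F3 76 82 B4.
Little-endian: lowest address holds the least-significant byte.
Reassemble most-significant byte first: B4 82 76 F3 DF C7 2C 2D → 0xB48276F3DFC72C2D.
0xB48276F3DFC72C2D = 13007089463602916397.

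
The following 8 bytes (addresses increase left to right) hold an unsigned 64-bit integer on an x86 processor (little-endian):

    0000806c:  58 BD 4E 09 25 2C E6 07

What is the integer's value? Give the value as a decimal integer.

Little-endian: lowest address holds the least-significant byte.
Reassemble most-significant byte first: 07 E6 2C 25 09 4E BD 58 → 0x07E62C25094EBD58.
0x07E62C25094EBD58 = 569190940490513752.

569190940490513752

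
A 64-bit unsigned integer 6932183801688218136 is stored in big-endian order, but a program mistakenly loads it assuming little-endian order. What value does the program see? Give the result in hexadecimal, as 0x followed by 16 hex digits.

0x18DA577970103460

6932183801688218136 in 64-bit hexadecimal is 0x603410707957DA18.
Stored big-endian, the bytes at ascending addresses are 60 34 10 70 79 57 DA 18.
Read back as little-endian, the first byte is least significant, giving 0x18DA577970103460.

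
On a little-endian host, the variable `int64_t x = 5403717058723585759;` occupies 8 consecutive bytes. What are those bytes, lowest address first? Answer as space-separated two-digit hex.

DF 1E F0 E7 08 DC FD 4A

5403717058723585759 in hexadecimal, padded to 64 bits, is 0x4AFDDC08E7F01EDF.
Split into bytes (most-significant first): 4A FD DC 08 E7 F0 1E DF.
In little-endian order the low byte comes first in memory.
So at ascending addresses the bytes are DF 1E F0 E7 08 DC FD 4A.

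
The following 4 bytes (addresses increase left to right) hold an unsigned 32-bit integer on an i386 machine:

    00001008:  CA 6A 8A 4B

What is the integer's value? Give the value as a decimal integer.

1267362506

In little-endian order the low byte comes first in memory.
Reassemble most-significant byte first: 4B 8A 6A CA → 0x4B8A6ACA.
0x4B8A6ACA = 1267362506.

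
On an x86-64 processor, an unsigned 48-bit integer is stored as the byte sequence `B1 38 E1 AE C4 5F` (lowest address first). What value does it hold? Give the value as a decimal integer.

Little-endian: lowest address holds the least-significant byte.
Reassemble most-significant byte first: 5F C4 AE E1 38 B1 → 0x5FC4AEE138B1.
0x5FC4AEE138B1 = 105298352224433.

105298352224433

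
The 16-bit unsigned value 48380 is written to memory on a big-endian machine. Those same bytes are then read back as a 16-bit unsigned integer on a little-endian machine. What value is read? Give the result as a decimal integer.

48380 in 16-bit hexadecimal is 0xBCFC.
Stored big-endian, the bytes at ascending addresses are BC FC.
Read back as little-endian, the first byte is least significant, giving 0xFCBC.
0xFCBC = 64700.

64700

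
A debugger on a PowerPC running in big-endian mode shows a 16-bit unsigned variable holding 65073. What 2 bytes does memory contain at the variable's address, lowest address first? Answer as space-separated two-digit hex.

FE 31

65073 in hexadecimal, padded to 16 bits, is 0xFE31.
Split into bytes (most-significant first): FE 31.
Big-endian: lowest address holds the most-significant byte.
So the memory order matches the most-significant-first order: FE 31.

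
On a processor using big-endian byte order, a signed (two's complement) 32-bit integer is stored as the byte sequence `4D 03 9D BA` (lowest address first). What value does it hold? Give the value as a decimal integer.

In big-endian order the high byte comes first in memory.
The bytes are already most-significant first: 0x4D039DBA.
0x4D039DBA = 1292082618.

1292082618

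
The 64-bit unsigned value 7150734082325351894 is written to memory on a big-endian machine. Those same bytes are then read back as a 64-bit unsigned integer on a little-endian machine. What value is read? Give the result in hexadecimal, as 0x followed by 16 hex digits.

7150734082325351894 in 64-bit hexadecimal is 0x633C82C2FC480DD6.
Stored big-endian, the bytes at ascending addresses are 63 3C 82 C2 FC 48 0D D6.
Read back as little-endian, the first byte is least significant, giving 0xD60D48FCC2823C63.

0xD60D48FCC2823C63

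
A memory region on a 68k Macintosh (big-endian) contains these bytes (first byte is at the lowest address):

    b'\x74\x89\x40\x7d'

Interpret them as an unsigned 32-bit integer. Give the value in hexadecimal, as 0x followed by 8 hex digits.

Big-endian: lowest address holds the most-significant byte.
The bytes are already most-significant first: 0x7489407D.

0x7489407D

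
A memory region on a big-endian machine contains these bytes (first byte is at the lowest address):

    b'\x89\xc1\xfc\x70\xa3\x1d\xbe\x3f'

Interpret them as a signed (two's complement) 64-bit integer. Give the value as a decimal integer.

-8520251459305095617

Big-endian: lowest address holds the most-significant byte.
The bytes are already most-significant first: 0x89C1FC70A31DBE3F.
Top bit is set, so as a signed 64-bit value this is 0x89C1FC70A31DBE3F − 2^64 = -8520251459305095617.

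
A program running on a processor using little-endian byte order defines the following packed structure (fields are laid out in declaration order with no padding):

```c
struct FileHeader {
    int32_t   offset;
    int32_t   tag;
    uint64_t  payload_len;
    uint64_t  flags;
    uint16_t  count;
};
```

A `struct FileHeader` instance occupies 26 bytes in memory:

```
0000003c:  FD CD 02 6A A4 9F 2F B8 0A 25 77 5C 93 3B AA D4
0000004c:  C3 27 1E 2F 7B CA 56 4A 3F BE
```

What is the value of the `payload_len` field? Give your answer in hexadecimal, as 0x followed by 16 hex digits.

0xD4AA3B935C77250A

`payload_len` follows `offset` (4 B), `tag` (4 B), so it starts at offset 4 + 4 = 8 and occupies 8 bytes.
Bytes at offsets 8..15: 0A 25 77 5C 93 3B AA D4.
In little-endian order the low byte comes first in memory.
Reassemble most-significant byte first: D4 AA 3B 93 5C 77 25 0A → 0xD4AA3B935C77250A.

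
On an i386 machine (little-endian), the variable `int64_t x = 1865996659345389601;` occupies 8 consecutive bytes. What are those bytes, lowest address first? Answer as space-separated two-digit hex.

1865996659345389601 in hexadecimal, padded to 64 bits, is 0x19E55A134058F821.
Split into bytes (most-significant first): 19 E5 5A 13 40 58 F8 21.
Little-endian: lowest address holds the least-significant byte.
So at ascending addresses the bytes are 21 F8 58 40 13 5A E5 19.

21 F8 58 40 13 5A E5 19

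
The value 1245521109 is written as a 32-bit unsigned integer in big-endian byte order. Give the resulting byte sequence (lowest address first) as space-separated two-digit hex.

4A 3D 24 D5

1245521109 in hexadecimal, padded to 32 bits, is 0x4A3D24D5.
Split into bytes (most-significant first): 4A 3D 24 D5.
Big-endian: lowest address holds the most-significant byte.
So the memory order matches the most-significant-first order: 4A 3D 24 D5.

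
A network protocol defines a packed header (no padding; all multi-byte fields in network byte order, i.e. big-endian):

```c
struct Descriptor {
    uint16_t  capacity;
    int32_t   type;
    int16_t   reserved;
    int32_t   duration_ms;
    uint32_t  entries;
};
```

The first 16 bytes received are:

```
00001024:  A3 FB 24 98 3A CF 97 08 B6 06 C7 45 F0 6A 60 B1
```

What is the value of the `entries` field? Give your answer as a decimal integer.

4033503409

`entries` follows `capacity` (2 B), `type` (4 B), `reserved` (2 B), `duration_ms` (4 B), so it starts at offset 2 + 4 + 2 + 4 = 12 and occupies 4 bytes.
Bytes at offsets 12..15: F0 6A 60 B1.
Big-endian: lowest address holds the most-significant byte.
The bytes are already most-significant first: 0xF06A60B1.
0xF06A60B1 = 4033503409.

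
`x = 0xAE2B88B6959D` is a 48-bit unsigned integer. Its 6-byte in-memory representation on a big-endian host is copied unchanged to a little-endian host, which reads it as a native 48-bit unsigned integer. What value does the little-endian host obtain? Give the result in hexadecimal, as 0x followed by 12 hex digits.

0x9D95B6882BAE

Stored big-endian, the bytes at ascending addresses are AE 2B 88 B6 95 9D.
Read back as little-endian, the first byte is least significant, giving 0x9D95B6882BAE.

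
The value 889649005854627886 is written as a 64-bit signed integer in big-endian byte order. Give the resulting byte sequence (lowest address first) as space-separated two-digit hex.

889649005854627886 in hexadecimal, padded to 64 bits, is 0x0C58AB0EA8BE982E.
Split into bytes (most-significant first): 0C 58 AB 0E A8 BE 98 2E.
Big-endian: lowest address holds the most-significant byte.
So the memory order matches the most-significant-first order: 0C 58 AB 0E A8 BE 98 2E.

0C 58 AB 0E A8 BE 98 2E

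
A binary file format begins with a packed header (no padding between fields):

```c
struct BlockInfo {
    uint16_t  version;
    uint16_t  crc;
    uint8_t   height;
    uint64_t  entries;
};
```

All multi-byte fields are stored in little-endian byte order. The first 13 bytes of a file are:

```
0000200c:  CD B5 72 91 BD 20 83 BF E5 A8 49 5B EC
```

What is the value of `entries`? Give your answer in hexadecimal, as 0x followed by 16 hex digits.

0xEC5B49A8E5BF8320

`entries` follows `version` (2 B), `crc` (2 B), `height` (1 B), so it starts at offset 2 + 2 + 1 = 5 and occupies 8 bytes.
Bytes at offsets 5..12: 20 83 BF E5 A8 49 5B EC.
In little-endian order the low byte comes first in memory.
Reassemble most-significant byte first: EC 5B 49 A8 E5 BF 83 20 → 0xEC5B49A8E5BF8320.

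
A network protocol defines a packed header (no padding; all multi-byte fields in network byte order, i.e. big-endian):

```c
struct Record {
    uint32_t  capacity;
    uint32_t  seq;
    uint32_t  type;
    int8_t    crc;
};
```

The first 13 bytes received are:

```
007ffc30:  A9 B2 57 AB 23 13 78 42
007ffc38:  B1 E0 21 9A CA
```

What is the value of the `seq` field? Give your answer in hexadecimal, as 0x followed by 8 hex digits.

`seq` follows `capacity` (4 bytes), so it starts at byte offset 4 and occupies 4 bytes.
Bytes at offsets 4..7: 23 13 78 42.
Big-endian: lowest address holds the most-significant byte.
The bytes are already most-significant first: 0x23137842.

0x23137842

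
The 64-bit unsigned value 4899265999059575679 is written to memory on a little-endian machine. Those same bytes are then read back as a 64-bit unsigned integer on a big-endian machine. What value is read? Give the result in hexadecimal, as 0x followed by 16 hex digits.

4899265999059575679 in 64-bit hexadecimal is 0x43FDB077FE18637F.
Stored little-endian, the bytes at ascending addresses are 7F 63 18 FE 77 B0 FD 43.
Read back as big-endian, the last byte is least significant, giving 0x7F6318FE77B0FD43.

0x7F6318FE77B0FD43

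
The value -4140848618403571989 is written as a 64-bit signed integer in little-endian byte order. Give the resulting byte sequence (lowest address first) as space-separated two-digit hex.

Two's complement of -4140848618403571989 in 64 bits: 4140848618403571989 = 0x39773FE1189CA915; invert → 0xC688C01EE76356EA; add 1 → 0xC688C01EE76356EB.
Split into bytes (most-significant first): C6 88 C0 1E E7 63 56 EB.
Little-endian stores the least-significant byte at the lowest address.
So at ascending addresses the bytes are EB 56 63 E7 1E C0 88 C6.

EB 56 63 E7 1E C0 88 C6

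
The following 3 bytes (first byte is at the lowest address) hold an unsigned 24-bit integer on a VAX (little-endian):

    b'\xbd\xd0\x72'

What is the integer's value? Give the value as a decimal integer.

Little-endian: lowest address holds the least-significant byte.
Reassemble most-significant byte first: 72 D0 BD → 0x72D0BD.
0x72D0BD = 7524541.

7524541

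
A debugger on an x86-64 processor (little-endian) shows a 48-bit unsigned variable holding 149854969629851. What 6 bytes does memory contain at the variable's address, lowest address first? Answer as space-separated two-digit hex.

149854969629851 in hexadecimal, padded to 48 bits, is 0x884AD43B8C9B.
Split into bytes (most-significant first): 88 4A D4 3B 8C 9B.
In little-endian order the low byte comes first in memory.
So at ascending addresses the bytes are 9B 8C 3B D4 4A 88.

9B 8C 3B D4 4A 88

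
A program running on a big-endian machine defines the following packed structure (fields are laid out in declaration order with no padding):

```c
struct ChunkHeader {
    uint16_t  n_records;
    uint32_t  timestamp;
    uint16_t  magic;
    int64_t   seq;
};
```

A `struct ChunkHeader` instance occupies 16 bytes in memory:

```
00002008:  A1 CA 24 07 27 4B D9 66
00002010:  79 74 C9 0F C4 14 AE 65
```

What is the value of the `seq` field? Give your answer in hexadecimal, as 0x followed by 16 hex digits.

`seq` follows `n_records` (2 B), `timestamp` (4 B), `magic` (2 B), so it starts at offset 2 + 4 + 2 = 8 and occupies 8 bytes.
Bytes at offsets 8..15: 79 74 C9 0F C4 14 AE 65.
Big-endian stores the most-significant byte at the lowest address.
The bytes are already most-significant first: 0x7974C90FC414AE65.

0x7974C90FC414AE65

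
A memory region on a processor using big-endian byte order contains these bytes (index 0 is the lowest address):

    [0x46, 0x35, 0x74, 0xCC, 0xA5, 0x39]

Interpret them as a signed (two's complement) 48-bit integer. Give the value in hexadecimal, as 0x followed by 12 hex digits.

Big-endian stores the most-significant byte at the lowest address.
The bytes are already most-significant first: 0x463574CCA539.

0x463574CCA539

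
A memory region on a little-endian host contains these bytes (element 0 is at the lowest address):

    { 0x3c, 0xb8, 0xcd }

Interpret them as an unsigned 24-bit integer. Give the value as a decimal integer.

In little-endian order the low byte comes first in memory.
Reassemble most-significant byte first: CD B8 3C → 0xCDB83C.
0xCDB83C = 13482044.

13482044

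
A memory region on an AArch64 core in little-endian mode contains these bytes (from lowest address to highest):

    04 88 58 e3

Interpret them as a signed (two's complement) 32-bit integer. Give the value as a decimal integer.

-480737276

In little-endian order the low byte comes first in memory.
Reassemble most-significant byte first: E3 58 88 04 → 0xE3588804.
Top bit is set, so as a signed 32-bit value this is 0xE3588804 − 2^32 = -480737276.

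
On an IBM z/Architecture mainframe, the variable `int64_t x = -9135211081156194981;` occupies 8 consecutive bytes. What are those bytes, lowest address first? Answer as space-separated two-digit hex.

Two's complement of -9135211081156194981 in 64 bits: 9135211081156194981 = 0x7EC6CA13F086F2A5; invert → 0x813935EC0F790D5A; add 1 → 0x813935EC0F790D5B.
Split into bytes (most-significant first): 81 39 35 EC 0F 79 0D 5B.
Big-endian stores the most-significant byte at the lowest address.
So the memory order matches the most-significant-first order: 81 39 35 EC 0F 79 0D 5B.

81 39 35 EC 0F 79 0D 5B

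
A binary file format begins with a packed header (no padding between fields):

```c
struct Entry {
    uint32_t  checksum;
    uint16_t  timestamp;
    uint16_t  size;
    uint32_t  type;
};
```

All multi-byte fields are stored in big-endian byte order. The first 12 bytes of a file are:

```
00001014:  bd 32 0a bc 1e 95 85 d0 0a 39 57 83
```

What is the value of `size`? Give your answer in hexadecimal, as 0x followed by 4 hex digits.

`size` follows `checksum` (4 B), `timestamp` (2 B), so it starts at offset 4 + 2 = 6 and occupies 2 bytes.
Bytes at offsets 6..7: 85 D0.
Big-endian stores the most-significant byte at the lowest address.
The bytes are already most-significant first: 0x85D0.

0x85D0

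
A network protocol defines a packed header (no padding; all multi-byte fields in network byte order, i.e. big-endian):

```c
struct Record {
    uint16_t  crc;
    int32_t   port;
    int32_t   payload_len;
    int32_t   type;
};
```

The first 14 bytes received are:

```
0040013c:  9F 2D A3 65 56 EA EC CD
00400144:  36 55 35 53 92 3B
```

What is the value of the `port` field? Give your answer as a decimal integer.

-1553639702

`port` follows `crc` (2 bytes), so it starts at byte offset 2 and occupies 4 bytes.
Bytes at offsets 2..5: A3 65 56 EA.
Big-endian: lowest address holds the most-significant byte.
The bytes are already most-significant first: 0xA36556EA.
Top bit is set, so as a signed 32-bit value this is 0xA36556EA − 2^32 = -1553639702.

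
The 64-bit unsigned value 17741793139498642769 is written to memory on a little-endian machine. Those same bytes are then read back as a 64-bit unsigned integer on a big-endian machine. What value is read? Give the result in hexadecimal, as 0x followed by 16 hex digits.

0x516D473EDC8237F6

17741793139498642769 in 64-bit hexadecimal is 0xF63782DC3E476D51.
Stored little-endian, the bytes at ascending addresses are 51 6D 47 3E DC 82 37 F6.
Read back as big-endian, the last byte is least significant, giving 0x516D473EDC8237F6.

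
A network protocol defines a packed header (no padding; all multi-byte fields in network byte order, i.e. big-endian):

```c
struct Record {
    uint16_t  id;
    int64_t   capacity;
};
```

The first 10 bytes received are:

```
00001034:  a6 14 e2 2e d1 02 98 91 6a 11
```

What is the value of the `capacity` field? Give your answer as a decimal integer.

`capacity` follows `id` (2 bytes), so it starts at byte offset 2 and occupies 8 bytes.
Bytes at offsets 2..9: E2 2E D1 02 98 91 6A 11.
Big-endian: lowest address holds the most-significant byte.
The bytes are already most-significant first: 0xE22ED10298916A11.
Top bit is set, so as a signed 64-bit value this is 0xE22ED10298916A11 − 2^64 = -2148550163129341423.

-2148550163129341423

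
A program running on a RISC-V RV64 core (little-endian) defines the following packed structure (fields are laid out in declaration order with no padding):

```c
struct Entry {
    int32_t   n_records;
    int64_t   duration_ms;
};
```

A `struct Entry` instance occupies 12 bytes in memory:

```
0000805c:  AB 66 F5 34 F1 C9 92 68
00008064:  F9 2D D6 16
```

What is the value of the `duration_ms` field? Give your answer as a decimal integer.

1645553263075052017

`duration_ms` follows `n_records` (4 bytes), so it starts at byte offset 4 and occupies 8 bytes.
Bytes at offsets 4..11: F1 C9 92 68 F9 2D D6 16.
Little-endian stores the least-significant byte at the lowest address.
Reassemble most-significant byte first: 16 D6 2D F9 68 92 C9 F1 → 0x16D62DF96892C9F1.
0x16D62DF96892C9F1 = 1645553263075052017.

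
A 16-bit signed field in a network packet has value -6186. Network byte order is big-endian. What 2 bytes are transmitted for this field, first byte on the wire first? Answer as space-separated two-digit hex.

E7 D6

Two's complement of -6186 in 16 bits: 6186 = 0x182A; invert → 0xE7D5; add 1 → 0xE7D6.
Split into bytes (most-significant first): E7 D6.
In big-endian order the high byte comes first in memory.
So the memory order matches the most-significant-first order: E7 D6.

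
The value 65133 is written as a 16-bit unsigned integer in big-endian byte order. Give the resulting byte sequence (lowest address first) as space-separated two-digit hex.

65133 in hexadecimal, padded to 16 bits, is 0xFE6D.
Split into bytes (most-significant first): FE 6D.
In big-endian order the high byte comes first in memory.
So the memory order matches the most-significant-first order: FE 6D.

FE 6D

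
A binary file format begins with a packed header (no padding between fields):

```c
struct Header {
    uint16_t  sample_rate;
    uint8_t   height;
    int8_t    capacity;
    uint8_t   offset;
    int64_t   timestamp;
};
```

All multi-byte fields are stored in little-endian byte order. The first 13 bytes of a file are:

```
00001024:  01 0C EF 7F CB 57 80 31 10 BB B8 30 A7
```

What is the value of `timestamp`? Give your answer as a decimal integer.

-6399411956923400105

`timestamp` follows `sample_rate` (2 B), `height` (1 B), `capacity` (1 B), `offset` (1 B), so it starts at offset 2 + 1 + 1 + 1 = 5 and occupies 8 bytes.
Bytes at offsets 5..12: 57 80 31 10 BB B8 30 A7.
In little-endian order the low byte comes first in memory.
Reassemble most-significant byte first: A7 30 B8 BB 10 31 80 57 → 0xA730B8BB10318057.
Top bit is set, so as a signed 64-bit value this is 0xA730B8BB10318057 − 2^64 = -6399411956923400105.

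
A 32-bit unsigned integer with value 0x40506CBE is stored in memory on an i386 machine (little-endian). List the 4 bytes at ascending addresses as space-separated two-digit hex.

Split into bytes (most-significant first): 40 50 6C BE.
In little-endian order the low byte comes first in memory.
So at ascending addresses the bytes are BE 6C 50 40.

BE 6C 50 40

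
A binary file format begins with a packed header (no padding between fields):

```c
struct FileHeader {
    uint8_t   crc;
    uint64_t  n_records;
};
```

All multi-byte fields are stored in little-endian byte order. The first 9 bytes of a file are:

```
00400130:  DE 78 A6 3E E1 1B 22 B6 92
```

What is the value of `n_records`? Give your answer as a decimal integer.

10571674678437258872

`n_records` follows `crc` (1 byte), so it starts at byte offset 1 and occupies 8 bytes.
Bytes at offsets 1..8: 78 A6 3E E1 1B 22 B6 92.
Little-endian stores the least-significant byte at the lowest address.
Reassemble most-significant byte first: 92 B6 22 1B E1 3E A6 78 → 0x92B6221BE13EA678.
0x92B6221BE13EA678 = 10571674678437258872.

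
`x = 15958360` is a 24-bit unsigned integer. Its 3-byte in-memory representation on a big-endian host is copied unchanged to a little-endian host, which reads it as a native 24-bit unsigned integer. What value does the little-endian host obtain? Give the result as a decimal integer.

15958360 in 24-bit hexadecimal is 0xF38158.
Stored big-endian, the bytes at ascending addresses are F3 81 58.
Read back as little-endian, the first byte is least significant, giving 0x5881F3.
0x5881F3 = 5800435.

5800435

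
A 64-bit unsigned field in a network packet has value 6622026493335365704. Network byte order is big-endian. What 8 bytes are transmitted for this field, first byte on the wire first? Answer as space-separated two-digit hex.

6622026493335365704 in hexadecimal, padded to 64 bits, is 0x5BE62A02BC7AE848.
Split into bytes (most-significant first): 5B E6 2A 02 BC 7A E8 48.
In big-endian order the high byte comes first in memory.
So the memory order matches the most-significant-first order: 5B E6 2A 02 BC 7A E8 48.

5B E6 2A 02 BC 7A E8 48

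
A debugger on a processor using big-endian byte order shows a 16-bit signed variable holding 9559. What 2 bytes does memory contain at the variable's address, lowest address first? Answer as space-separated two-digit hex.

25 57

9559 in hexadecimal, padded to 16 bits, is 0x2557.
Split into bytes (most-significant first): 25 57.
In big-endian order the high byte comes first in memory.
So the memory order matches the most-significant-first order: 25 57.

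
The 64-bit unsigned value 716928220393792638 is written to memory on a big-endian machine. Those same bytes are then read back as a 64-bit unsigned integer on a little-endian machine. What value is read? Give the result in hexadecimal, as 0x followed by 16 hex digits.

0x7E6406026B0AF309

716928220393792638 in 64-bit hexadecimal is 0x09F30A6B0206647E.
Stored big-endian, the bytes at ascending addresses are 09 F3 0A 6B 02 06 64 7E.
Read back as little-endian, the first byte is least significant, giving 0x7E6406026B0AF309.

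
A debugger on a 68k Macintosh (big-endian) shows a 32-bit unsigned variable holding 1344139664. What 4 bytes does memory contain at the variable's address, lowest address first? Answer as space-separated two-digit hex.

50 1D F1 90

1344139664 in hexadecimal, padded to 32 bits, is 0x501DF190.
Split into bytes (most-significant first): 50 1D F1 90.
In big-endian order the high byte comes first in memory.
So the memory order matches the most-significant-first order: 50 1D F1 90.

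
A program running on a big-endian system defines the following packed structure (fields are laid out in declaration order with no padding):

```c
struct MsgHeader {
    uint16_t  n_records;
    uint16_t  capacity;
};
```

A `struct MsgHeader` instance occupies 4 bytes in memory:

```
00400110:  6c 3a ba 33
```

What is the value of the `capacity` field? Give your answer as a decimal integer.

`capacity` follows `n_records` (2 bytes), so it starts at byte offset 2 and occupies 2 bytes.
Bytes at offsets 2..3: BA 33.
Big-endian stores the most-significant byte at the lowest address.
The bytes are already most-significant first: 0xBA33.
0xBA33 = 47667.

47667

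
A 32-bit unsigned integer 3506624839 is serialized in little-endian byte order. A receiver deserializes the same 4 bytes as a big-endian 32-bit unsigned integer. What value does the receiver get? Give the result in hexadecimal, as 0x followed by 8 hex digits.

3506624839 in 32-bit hexadecimal is 0xD102D947.
Stored little-endian, the bytes at ascending addresses are 47 D9 02 D1.
Read back as big-endian, the last byte is least significant, giving 0x47D902D1.

0x47D902D1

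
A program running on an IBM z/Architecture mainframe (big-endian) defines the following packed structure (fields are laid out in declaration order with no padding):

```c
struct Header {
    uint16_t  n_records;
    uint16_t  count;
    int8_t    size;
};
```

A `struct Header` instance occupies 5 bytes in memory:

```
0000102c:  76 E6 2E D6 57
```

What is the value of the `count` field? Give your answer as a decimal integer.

`count` follows `n_records` (2 bytes), so it starts at byte offset 2 and occupies 2 bytes.
Bytes at offsets 2..3: 2E D6.
Big-endian stores the most-significant byte at the lowest address.
The bytes are already most-significant first: 0x2ED6.
0x2ED6 = 11990.

11990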